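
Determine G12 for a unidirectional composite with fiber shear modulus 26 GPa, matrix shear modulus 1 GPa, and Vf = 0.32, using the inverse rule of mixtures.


1/G12 = Vf/Gf + (1-Vf)/Gm = 0.32/26 + 0.68/1
G12 = 1.44 GPa

1.44 GPa


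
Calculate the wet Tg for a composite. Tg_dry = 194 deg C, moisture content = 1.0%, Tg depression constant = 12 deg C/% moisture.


Tg_wet = Tg_dry - k*moisture = 194 - 12*1.0 = 182.0 deg C

182.0 deg C


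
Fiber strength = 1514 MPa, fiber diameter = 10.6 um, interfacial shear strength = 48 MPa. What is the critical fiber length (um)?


Lc = sigma_f * d / (2 * tau_i) = 1514 * 10.6 / (2 * 48) = 167.2 um

167.2 um


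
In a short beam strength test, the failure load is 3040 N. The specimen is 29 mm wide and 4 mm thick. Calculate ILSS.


ILSS = 3F/(4bh) = 3*3040/(4*29*4) = 19.66 MPa

19.66 MPa


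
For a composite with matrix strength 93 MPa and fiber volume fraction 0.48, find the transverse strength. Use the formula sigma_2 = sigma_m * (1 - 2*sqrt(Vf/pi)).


factor = 1 - 2*sqrt(0.48/pi) = 0.2182
sigma_2 = 93 * 0.2182 = 20.3 MPa

20.3 MPa


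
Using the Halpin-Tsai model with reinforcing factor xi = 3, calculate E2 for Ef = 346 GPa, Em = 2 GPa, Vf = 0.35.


eta = (Ef/Em - 1)/(Ef/Em + xi) = (173.0 - 1)/(173.0 + 3) = 0.9773
E2 = Em*(1+xi*eta*Vf)/(1-eta*Vf) = 6.16 GPa

6.16 GPa


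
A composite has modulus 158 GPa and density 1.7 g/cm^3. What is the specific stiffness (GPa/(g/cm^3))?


Specific stiffness = E/rho = 158/1.7 = 92.9 GPa/(g/cm^3)

92.9 GPa/(g/cm^3)


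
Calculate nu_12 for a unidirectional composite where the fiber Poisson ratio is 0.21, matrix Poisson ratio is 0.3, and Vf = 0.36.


nu_12 = nu_f*Vf + nu_m*(1-Vf) = 0.21*0.36 + 0.3*0.64 = 0.2676

0.2676


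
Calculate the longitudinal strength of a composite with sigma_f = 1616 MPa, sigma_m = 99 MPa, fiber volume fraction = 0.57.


sigma_1 = sigma_f*Vf + sigma_m*(1-Vf) = 1616*0.57 + 99*0.43 = 963.7 MPa

963.7 MPa


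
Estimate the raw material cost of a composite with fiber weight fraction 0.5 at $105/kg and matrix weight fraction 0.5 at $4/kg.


Cost = cost_f*Wf + cost_m*Wm = 105*0.5 + 4*0.5 = $54.5/kg

$54.5/kg


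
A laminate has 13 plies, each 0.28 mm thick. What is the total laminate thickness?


h = n * t_ply = 13 * 0.28 = 3.64 mm

3.64 mm


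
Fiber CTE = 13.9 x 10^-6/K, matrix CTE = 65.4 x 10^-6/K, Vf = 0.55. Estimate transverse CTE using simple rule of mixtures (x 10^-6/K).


alpha_2 = alpha_f*Vf + alpha_m*(1-Vf) = 13.9*0.55 + 65.4*0.45 = 37.1 x 10^-6/K

37.1 x 10^-6/K


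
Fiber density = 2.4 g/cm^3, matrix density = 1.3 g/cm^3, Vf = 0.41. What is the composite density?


rho_c = rho_f*Vf + rho_m*(1-Vf) = 2.4*0.41 + 1.3*0.59 = 1.751 g/cm^3

1.751 g/cm^3


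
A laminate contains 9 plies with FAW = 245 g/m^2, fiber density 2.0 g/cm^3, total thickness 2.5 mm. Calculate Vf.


Vf = n * FAW / (rho_f * h * 1000) = 9 * 245 / (2.0 * 2.5 * 1000) = 0.441

0.441


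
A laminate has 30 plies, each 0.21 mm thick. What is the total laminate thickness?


h = n * t_ply = 30 * 0.21 = 6.3 mm

6.3 mm


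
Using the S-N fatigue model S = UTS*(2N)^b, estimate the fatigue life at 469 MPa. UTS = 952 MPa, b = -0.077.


N = 0.5 * (S/UTS)^(1/b) = 0.5 * (469/952)^(1/-0.077) = 4920.5125 cycles

4920.5125 cycles


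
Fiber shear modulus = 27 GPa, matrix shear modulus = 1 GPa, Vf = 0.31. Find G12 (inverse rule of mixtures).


1/G12 = Vf/Gf + (1-Vf)/Gm = 0.31/27 + 0.69/1
G12 = 1.43 GPa

1.43 GPa


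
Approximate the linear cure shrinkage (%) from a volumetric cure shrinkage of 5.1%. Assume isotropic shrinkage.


Linear shrinkage ≈ vol_shrink/3 = 5.1/3 = 1.7%

1.7%


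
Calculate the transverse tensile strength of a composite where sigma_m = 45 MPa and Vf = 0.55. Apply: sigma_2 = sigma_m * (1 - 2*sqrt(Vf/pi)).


factor = 1 - 2*sqrt(0.55/pi) = 0.1632
sigma_2 = 45 * 0.1632 = 7.34 MPa

7.34 MPa


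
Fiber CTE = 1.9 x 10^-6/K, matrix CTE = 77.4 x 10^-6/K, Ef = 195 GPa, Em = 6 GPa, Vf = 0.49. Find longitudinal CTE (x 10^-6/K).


E1 = Ef*Vf + Em*(1-Vf) = 98.61
alpha_1 = (alpha_f*Ef*Vf + alpha_m*Em*(1-Vf))/E1 = 4.24 x 10^-6/K

4.24 x 10^-6/K


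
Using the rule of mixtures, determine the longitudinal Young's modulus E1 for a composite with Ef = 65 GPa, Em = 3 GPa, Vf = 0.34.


E1 = Ef*Vf + Em*(1-Vf) = 65*0.34 + 3*0.66 = 24.08 GPa

24.08 GPa


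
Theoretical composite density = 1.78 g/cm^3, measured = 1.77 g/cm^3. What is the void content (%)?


Void% = (rho_theo - rho_actual)/rho_theo * 100 = (1.78 - 1.77)/1.78 * 100 = 0.56%

0.56%


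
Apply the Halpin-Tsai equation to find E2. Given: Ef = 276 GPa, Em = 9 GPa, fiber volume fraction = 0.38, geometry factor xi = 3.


eta = (Ef/Em - 1)/(Ef/Em + xi) = (30.6667 - 1)/(30.6667 + 3) = 0.8812
E2 = Em*(1+xi*eta*Vf)/(1-eta*Vf) = 27.12 GPa

27.12 GPa


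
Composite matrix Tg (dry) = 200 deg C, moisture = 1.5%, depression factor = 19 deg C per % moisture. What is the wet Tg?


Tg_wet = Tg_dry - k*moisture = 200 - 19*1.5 = 171.5 deg C

171.5 deg C


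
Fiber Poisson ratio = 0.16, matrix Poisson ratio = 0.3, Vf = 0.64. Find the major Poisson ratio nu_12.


nu_12 = nu_f*Vf + nu_m*(1-Vf) = 0.16*0.64 + 0.3*0.36 = 0.2104

0.2104


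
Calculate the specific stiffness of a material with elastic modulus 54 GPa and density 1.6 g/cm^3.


Specific stiffness = E/rho = 54/1.6 = 33.8 GPa/(g/cm^3)

33.8 GPa/(g/cm^3)


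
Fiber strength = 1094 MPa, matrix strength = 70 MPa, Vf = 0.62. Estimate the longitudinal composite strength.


sigma_1 = sigma_f*Vf + sigma_m*(1-Vf) = 1094*0.62 + 70*0.38 = 704.9 MPa

704.9 MPa


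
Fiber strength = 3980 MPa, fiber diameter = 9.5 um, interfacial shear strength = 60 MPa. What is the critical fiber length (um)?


Lc = sigma_f * d / (2 * tau_i) = 3980 * 9.5 / (2 * 60) = 315.1 um

315.1 um


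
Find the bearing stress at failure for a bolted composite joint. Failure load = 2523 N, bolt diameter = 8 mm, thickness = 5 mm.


sigma_br = F/(d*h) = 2523/(8*5) = 63.1 MPa

63.1 MPa


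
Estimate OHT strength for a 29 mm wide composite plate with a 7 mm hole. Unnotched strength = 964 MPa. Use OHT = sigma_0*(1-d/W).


OHT = sigma_0*(1-d/W) = 964*(1-7/29) = 731.3 MPa

731.3 MPa


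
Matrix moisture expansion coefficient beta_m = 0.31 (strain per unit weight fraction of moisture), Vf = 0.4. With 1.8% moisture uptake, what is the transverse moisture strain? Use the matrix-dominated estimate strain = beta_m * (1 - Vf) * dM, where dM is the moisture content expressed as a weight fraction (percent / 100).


dM = 1.8/100 = 0.018
strain = beta_m * (1-Vf) * dM = 0.31 * 0.6 * 0.018 = 0.003348

0.003348


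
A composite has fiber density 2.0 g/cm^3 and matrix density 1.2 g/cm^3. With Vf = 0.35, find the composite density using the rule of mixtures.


rho_c = rho_f*Vf + rho_m*(1-Vf) = 2.0*0.35 + 1.2*0.65 = 1.48 g/cm^3

1.48 g/cm^3


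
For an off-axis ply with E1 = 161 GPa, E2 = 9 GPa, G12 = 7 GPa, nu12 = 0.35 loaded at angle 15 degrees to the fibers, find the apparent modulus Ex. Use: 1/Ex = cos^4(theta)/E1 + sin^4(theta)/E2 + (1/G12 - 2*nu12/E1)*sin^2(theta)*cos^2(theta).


cos^4(15) = 0.870513, sin^4(15) = 0.004487, sin^2(15)*cos^2(15) = 0.0625
1/G12 - 2*nu12/E1 = 1/7 - 2*0.35/161 = 0.138509 GPa^-1
1/Ex = 0.870513/161 + 0.004487/9 + 0.138509*0.0625 = 0.0145623 GPa^-1
Ex = 68.67 GPa

68.67 GPa


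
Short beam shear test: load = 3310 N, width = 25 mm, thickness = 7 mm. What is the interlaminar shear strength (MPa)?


ILSS = 3F/(4bh) = 3*3310/(4*25*7) = 14.19 MPa

14.19 MPa


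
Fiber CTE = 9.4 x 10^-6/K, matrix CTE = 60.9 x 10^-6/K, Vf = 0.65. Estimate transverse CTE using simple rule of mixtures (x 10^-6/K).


alpha_2 = alpha_f*Vf + alpha_m*(1-Vf) = 9.4*0.65 + 60.9*0.35 = 27.4 x 10^-6/K

27.4 x 10^-6/K


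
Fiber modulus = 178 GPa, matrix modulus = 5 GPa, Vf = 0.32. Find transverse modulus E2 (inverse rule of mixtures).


1/E2 = Vf/Ef + (1-Vf)/Em = 0.32/178 + 0.68/5
E2 = 7.26 GPa

7.26 GPa


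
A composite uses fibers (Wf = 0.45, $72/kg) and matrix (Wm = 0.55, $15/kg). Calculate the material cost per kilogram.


Cost = cost_f*Wf + cost_m*Wm = 72*0.45 + 15*0.55 = $40.65/kg

$40.65/kg


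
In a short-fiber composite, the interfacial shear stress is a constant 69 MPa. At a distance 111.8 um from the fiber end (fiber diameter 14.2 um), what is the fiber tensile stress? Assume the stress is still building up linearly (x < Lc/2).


Force balance: sigma_f * (pi*d^2/4) = tau * (pi*d) * x  ->  sigma_f = 4 * tau * x / d
sigma_f = 4 * 69 * 111.8 / 14.2 = 2173.0 MPa

2173.0 MPa


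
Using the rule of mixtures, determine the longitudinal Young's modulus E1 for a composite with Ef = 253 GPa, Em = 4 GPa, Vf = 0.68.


E1 = Ef*Vf + Em*(1-Vf) = 253*0.68 + 4*0.32 = 173.32 GPa

173.32 GPa


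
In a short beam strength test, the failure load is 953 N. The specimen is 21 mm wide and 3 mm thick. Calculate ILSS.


ILSS = 3F/(4bh) = 3*953/(4*21*3) = 11.35 MPa

11.35 MPa


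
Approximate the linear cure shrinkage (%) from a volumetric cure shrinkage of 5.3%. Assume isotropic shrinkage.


Linear shrinkage ≈ vol_shrink/3 = 5.3/3 = 1.767%

1.767%


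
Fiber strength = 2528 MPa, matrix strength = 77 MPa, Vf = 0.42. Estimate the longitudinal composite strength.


sigma_1 = sigma_f*Vf + sigma_m*(1-Vf) = 2528*0.42 + 77*0.58 = 1106.4 MPa

1106.4 MPa


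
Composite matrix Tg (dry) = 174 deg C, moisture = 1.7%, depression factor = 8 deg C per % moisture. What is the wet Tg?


Tg_wet = Tg_dry - k*moisture = 174 - 8*1.7 = 160.4 deg C

160.4 deg C


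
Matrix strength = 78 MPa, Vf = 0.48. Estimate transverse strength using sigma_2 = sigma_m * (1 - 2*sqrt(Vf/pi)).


factor = 1 - 2*sqrt(0.48/pi) = 0.2182
sigma_2 = 78 * 0.2182 = 17.02 MPa

17.02 MPa


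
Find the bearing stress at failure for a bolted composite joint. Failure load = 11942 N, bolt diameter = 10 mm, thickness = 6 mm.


sigma_br = F/(d*h) = 11942/(10*6) = 199.0 MPa

199.0 MPa


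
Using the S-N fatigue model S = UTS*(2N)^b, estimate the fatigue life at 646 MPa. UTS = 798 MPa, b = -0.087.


N = 0.5 * (S/UTS)^(1/b) = 0.5 * (646/798)^(1/-0.087) = 5.6729 cycles

5.6729 cycles


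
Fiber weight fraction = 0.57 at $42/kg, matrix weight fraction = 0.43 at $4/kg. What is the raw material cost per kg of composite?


Cost = cost_f*Wf + cost_m*Wm = 42*0.57 + 4*0.43 = $25.66/kg

$25.66/kg


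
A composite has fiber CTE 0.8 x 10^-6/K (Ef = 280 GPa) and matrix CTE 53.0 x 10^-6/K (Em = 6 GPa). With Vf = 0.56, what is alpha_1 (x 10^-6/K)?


E1 = Ef*Vf + Em*(1-Vf) = 159.44
alpha_1 = (alpha_f*Ef*Vf + alpha_m*Em*(1-Vf))/E1 = 1.66 x 10^-6/K

1.66 x 10^-6/K


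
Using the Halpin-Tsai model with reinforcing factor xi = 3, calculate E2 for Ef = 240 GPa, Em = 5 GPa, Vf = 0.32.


eta = (Ef/Em - 1)/(Ef/Em + xi) = (48.0 - 1)/(48.0 + 3) = 0.9216
E2 = Em*(1+xi*eta*Vf)/(1-eta*Vf) = 13.36 GPa

13.36 GPa


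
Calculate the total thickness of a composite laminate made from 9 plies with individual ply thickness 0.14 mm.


h = n * t_ply = 9 * 0.14 = 1.26 mm

1.26 mm


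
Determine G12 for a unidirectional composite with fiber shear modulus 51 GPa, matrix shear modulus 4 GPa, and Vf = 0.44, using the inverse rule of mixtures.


1/G12 = Vf/Gf + (1-Vf)/Gm = 0.44/51 + 0.56/4
G12 = 6.73 GPa

6.73 GPa


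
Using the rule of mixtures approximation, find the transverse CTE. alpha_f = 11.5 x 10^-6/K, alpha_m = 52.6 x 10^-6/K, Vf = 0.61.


alpha_2 = alpha_f*Vf + alpha_m*(1-Vf) = 11.5*0.61 + 52.6*0.39 = 27.5 x 10^-6/K

27.5 x 10^-6/K


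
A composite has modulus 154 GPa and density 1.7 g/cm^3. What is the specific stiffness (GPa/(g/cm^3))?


Specific stiffness = E/rho = 154/1.7 = 90.6 GPa/(g/cm^3)

90.6 GPa/(g/cm^3)


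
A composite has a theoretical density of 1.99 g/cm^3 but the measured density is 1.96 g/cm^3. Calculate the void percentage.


Void% = (rho_theo - rho_actual)/rho_theo * 100 = (1.99 - 1.96)/1.99 * 100 = 1.51%

1.51%


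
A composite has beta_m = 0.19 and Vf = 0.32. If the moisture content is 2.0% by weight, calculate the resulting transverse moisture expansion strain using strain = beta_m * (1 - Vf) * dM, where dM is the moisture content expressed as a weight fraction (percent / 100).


dM = 2.0/100 = 0.02
strain = beta_m * (1-Vf) * dM = 0.19 * 0.68 * 0.02 = 0.002584

0.002584


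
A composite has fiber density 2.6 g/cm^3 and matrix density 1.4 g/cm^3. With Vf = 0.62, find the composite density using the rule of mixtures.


rho_c = rho_f*Vf + rho_m*(1-Vf) = 2.6*0.62 + 1.4*0.38 = 2.144 g/cm^3

2.144 g/cm^3


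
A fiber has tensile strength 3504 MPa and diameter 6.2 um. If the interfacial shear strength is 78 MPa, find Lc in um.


Lc = sigma_f * d / (2 * tau_i) = 3504 * 6.2 / (2 * 78) = 139.3 um

139.3 um


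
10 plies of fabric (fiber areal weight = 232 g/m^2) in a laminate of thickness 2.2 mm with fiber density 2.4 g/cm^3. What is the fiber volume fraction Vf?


Vf = n * FAW / (rho_f * h * 1000) = 10 * 232 / (2.4 * 2.2 * 1000) = 0.4394

0.4394


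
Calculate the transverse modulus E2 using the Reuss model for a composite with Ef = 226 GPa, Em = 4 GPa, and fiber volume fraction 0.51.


1/E2 = Vf/Ef + (1-Vf)/Em = 0.51/226 + 0.49/4
E2 = 8.02 GPa

8.02 GPa


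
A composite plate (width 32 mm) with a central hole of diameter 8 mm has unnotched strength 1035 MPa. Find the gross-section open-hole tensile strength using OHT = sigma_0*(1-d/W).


OHT = sigma_0*(1-d/W) = 1035*(1-8/32) = 776.3 MPa

776.3 MPa


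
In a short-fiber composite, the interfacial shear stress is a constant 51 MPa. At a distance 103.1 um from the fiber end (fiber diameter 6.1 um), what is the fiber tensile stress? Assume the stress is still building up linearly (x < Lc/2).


Force balance: sigma_f * (pi*d^2/4) = tau * (pi*d) * x  ->  sigma_f = 4 * tau * x / d
sigma_f = 4 * 51 * 103.1 / 6.1 = 3447.9 MPa

3447.9 MPa


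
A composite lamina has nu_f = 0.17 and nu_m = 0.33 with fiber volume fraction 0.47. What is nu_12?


nu_12 = nu_f*Vf + nu_m*(1-Vf) = 0.17*0.47 + 0.33*0.53 = 0.2548

0.2548


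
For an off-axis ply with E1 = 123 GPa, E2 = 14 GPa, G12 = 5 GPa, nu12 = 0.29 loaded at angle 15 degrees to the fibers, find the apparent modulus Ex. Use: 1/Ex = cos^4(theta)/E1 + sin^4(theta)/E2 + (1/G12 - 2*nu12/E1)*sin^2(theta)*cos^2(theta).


cos^4(15) = 0.870513, sin^4(15) = 0.004487, sin^2(15)*cos^2(15) = 0.0625
1/G12 - 2*nu12/E1 = 1/5 - 2*0.29/123 = 0.195285 GPa^-1
1/Ex = 0.870513/123 + 0.004487/14 + 0.195285*0.0625 = 0.0196031 GPa^-1
Ex = 51.01 GPa

51.01 GPa


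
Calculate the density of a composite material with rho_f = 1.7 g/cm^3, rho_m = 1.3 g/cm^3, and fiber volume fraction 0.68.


rho_c = rho_f*Vf + rho_m*(1-Vf) = 1.7*0.68 + 1.3*0.32 = 1.572 g/cm^3

1.572 g/cm^3


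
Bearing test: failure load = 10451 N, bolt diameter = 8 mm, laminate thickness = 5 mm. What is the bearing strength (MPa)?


sigma_br = F/(d*h) = 10451/(8*5) = 261.3 MPa

261.3 MPa


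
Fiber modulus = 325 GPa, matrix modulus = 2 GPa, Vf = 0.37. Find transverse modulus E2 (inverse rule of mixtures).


1/E2 = Vf/Ef + (1-Vf)/Em = 0.37/325 + 0.63/2
E2 = 3.16 GPa

3.16 GPa


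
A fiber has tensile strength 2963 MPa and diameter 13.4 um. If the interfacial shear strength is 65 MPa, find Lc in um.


Lc = sigma_f * d / (2 * tau_i) = 2963 * 13.4 / (2 * 65) = 305.4 um

305.4 um


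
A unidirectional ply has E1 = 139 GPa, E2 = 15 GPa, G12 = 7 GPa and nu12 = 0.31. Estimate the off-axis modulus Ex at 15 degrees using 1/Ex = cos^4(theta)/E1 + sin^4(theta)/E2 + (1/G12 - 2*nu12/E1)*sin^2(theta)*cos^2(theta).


cos^4(15) = 0.870513, sin^4(15) = 0.004487, sin^2(15)*cos^2(15) = 0.0625
1/G12 - 2*nu12/E1 = 1/7 - 2*0.31/139 = 0.138397 GPa^-1
1/Ex = 0.870513/139 + 0.004487/15 + 0.138397*0.0625 = 0.0152116 GPa^-1
Ex = 65.74 GPa

65.74 GPa


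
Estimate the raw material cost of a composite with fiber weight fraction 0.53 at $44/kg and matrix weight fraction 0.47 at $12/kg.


Cost = cost_f*Wf + cost_m*Wm = 44*0.53 + 12*0.47 = $28.96/kg

$28.96/kg


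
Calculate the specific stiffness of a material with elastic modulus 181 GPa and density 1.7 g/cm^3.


Specific stiffness = E/rho = 181/1.7 = 106.5 GPa/(g/cm^3)

106.5 GPa/(g/cm^3)


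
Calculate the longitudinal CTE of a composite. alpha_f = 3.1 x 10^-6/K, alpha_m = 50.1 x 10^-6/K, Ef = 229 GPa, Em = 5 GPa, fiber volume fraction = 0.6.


E1 = Ef*Vf + Em*(1-Vf) = 139.4
alpha_1 = (alpha_f*Ef*Vf + alpha_m*Em*(1-Vf))/E1 = 3.77 x 10^-6/K

3.77 x 10^-6/K


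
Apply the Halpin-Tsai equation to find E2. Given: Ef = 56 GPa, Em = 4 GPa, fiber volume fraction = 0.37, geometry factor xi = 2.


eta = (Ef/Em - 1)/(Ef/Em + xi) = (14.0 - 1)/(14.0 + 2) = 0.8125
E2 = Em*(1+xi*eta*Vf)/(1-eta*Vf) = 9.16 GPa

9.16 GPa


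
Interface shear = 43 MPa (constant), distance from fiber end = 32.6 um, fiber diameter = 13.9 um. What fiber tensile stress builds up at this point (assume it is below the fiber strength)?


Force balance: sigma_f * (pi*d^2/4) = tau * (pi*d) * x  ->  sigma_f = 4 * tau * x / d
sigma_f = 4 * 43 * 32.6 / 13.9 = 403.4 MPa

403.4 MPa


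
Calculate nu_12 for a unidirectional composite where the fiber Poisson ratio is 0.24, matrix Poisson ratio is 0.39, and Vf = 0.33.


nu_12 = nu_f*Vf + nu_m*(1-Vf) = 0.24*0.33 + 0.39*0.67 = 0.3405

0.3405


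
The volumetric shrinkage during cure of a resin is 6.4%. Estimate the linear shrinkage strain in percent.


Linear shrinkage ≈ vol_shrink/3 = 6.4/3 = 2.133%

2.133%


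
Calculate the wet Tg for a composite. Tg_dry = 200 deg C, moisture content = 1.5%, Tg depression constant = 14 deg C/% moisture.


Tg_wet = Tg_dry - k*moisture = 200 - 14*1.5 = 179.0 deg C

179.0 deg C


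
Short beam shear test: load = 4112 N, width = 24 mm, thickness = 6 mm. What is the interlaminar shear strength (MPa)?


ILSS = 3F/(4bh) = 3*4112/(4*24*6) = 21.42 MPa

21.42 MPa


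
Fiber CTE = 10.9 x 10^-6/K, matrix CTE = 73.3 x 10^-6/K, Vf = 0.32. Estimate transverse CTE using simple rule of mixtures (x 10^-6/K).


alpha_2 = alpha_f*Vf + alpha_m*(1-Vf) = 10.9*0.32 + 73.3*0.68 = 53.3 x 10^-6/K

53.3 x 10^-6/K


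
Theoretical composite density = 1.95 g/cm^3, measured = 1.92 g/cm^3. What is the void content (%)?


Void% = (rho_theo - rho_actual)/rho_theo * 100 = (1.95 - 1.92)/1.95 * 100 = 1.54%

1.54%


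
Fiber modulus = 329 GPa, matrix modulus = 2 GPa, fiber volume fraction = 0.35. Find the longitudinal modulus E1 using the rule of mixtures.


E1 = Ef*Vf + Em*(1-Vf) = 329*0.35 + 2*0.65 = 116.45 GPa

116.45 GPa


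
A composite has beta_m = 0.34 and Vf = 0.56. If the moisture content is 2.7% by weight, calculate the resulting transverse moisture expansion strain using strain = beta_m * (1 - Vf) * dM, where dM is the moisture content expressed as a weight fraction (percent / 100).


dM = 2.7/100 = 0.027
strain = beta_m * (1-Vf) * dM = 0.34 * 0.44 * 0.027 = 0.0040392

0.0040392


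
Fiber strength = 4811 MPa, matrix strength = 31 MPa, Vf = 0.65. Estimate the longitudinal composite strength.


sigma_1 = sigma_f*Vf + sigma_m*(1-Vf) = 4811*0.65 + 31*0.35 = 3138.0 MPa

3138.0 MPa


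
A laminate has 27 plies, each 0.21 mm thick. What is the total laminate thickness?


h = n * t_ply = 27 * 0.21 = 5.67 mm

5.67 mm


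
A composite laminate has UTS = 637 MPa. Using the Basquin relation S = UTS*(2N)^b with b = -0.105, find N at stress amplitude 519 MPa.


N = 0.5 * (S/UTS)^(1/b) = 0.5 * (519/637)^(1/-0.105) = 3.5182 cycles

3.5182 cycles


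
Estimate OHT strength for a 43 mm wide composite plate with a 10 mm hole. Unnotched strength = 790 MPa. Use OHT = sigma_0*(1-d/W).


OHT = sigma_0*(1-d/W) = 790*(1-10/43) = 606.3 MPa

606.3 MPa


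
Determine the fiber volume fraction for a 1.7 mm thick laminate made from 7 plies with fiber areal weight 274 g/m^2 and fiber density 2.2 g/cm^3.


Vf = n * FAW / (rho_f * h * 1000) = 7 * 274 / (2.2 * 1.7 * 1000) = 0.5128

0.5128


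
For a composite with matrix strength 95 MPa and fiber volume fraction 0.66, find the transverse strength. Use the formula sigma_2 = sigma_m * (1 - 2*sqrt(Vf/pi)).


factor = 1 - 2*sqrt(0.66/pi) = 0.0833
sigma_2 = 95 * 0.0833 = 7.91 MPa

7.91 MPa


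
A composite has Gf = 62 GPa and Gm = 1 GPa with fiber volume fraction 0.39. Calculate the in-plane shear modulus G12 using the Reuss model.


1/G12 = Vf/Gf + (1-Vf)/Gm = 0.39/62 + 0.61/1
G12 = 1.62 GPa

1.62 GPa


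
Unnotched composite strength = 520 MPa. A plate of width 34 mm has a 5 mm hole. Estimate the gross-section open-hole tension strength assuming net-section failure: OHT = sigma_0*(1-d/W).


OHT = sigma_0*(1-d/W) = 520*(1-5/34) = 443.5 MPa

443.5 MPa


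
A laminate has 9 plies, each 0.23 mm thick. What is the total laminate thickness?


h = n * t_ply = 9 * 0.23 = 2.07 mm

2.07 mm


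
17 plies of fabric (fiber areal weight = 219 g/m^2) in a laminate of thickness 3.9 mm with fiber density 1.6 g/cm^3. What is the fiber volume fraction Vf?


Vf = n * FAW / (rho_f * h * 1000) = 17 * 219 / (1.6 * 3.9 * 1000) = 0.5966

0.5966


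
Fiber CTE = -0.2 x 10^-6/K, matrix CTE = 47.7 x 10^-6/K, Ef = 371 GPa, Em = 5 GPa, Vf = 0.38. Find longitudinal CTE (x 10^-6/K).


E1 = Ef*Vf + Em*(1-Vf) = 144.08
alpha_1 = (alpha_f*Ef*Vf + alpha_m*Em*(1-Vf))/E1 = 0.83 x 10^-6/K

0.83 x 10^-6/K


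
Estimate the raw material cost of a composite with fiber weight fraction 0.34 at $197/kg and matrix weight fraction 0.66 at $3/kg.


Cost = cost_f*Wf + cost_m*Wm = 197*0.34 + 3*0.66 = $68.96/kg

$68.96/kg


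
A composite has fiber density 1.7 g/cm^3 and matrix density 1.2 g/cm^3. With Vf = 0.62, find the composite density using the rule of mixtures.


rho_c = rho_f*Vf + rho_m*(1-Vf) = 1.7*0.62 + 1.2*0.38 = 1.51 g/cm^3

1.51 g/cm^3


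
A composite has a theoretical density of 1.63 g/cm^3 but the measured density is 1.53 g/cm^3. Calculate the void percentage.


Void% = (rho_theo - rho_actual)/rho_theo * 100 = (1.63 - 1.53)/1.63 * 100 = 6.13%

6.13%


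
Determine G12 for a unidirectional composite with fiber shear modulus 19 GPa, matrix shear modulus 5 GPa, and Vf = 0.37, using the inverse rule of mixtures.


1/G12 = Vf/Gf + (1-Vf)/Gm = 0.37/19 + 0.63/5
G12 = 6.87 GPa

6.87 GPa


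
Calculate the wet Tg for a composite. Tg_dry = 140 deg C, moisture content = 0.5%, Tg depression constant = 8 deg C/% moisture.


Tg_wet = Tg_dry - k*moisture = 140 - 8*0.5 = 136.0 deg C

136.0 deg C


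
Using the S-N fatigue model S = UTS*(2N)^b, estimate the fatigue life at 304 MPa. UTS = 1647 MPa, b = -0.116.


N = 0.5 * (S/UTS)^(1/b) = 0.5 * (304/1647)^(1/-0.116) = 1.0593e+06 cycles

1.0593e+06 cycles


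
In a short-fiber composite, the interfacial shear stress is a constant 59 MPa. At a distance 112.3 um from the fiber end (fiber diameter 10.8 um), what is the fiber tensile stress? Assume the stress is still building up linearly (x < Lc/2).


Force balance: sigma_f * (pi*d^2/4) = tau * (pi*d) * x  ->  sigma_f = 4 * tau * x / d
sigma_f = 4 * 59 * 112.3 / 10.8 = 2454.0 MPa

2454.0 MPa


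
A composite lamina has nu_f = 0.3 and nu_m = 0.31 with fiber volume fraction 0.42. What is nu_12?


nu_12 = nu_f*Vf + nu_m*(1-Vf) = 0.3*0.42 + 0.31*0.58 = 0.3058

0.3058


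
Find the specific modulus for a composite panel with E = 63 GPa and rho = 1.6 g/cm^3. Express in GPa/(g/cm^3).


Specific stiffness = E/rho = 63/1.6 = 39.4 GPa/(g/cm^3)

39.4 GPa/(g/cm^3)


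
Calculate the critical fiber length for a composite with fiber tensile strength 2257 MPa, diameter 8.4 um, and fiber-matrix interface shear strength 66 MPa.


Lc = sigma_f * d / (2 * tau_i) = 2257 * 8.4 / (2 * 66) = 143.6 um

143.6 um


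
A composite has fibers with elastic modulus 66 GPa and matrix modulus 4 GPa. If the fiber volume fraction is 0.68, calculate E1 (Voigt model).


E1 = Ef*Vf + Em*(1-Vf) = 66*0.68 + 4*0.32 = 46.16 GPa

46.16 GPa


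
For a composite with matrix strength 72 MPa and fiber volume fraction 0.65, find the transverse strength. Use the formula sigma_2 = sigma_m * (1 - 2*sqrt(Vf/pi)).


factor = 1 - 2*sqrt(0.65/pi) = 0.0903
sigma_2 = 72 * 0.0903 = 6.5 MPa

6.5 MPa


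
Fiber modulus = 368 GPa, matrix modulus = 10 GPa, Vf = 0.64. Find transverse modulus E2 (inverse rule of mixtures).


1/E2 = Vf/Ef + (1-Vf)/Em = 0.64/368 + 0.36/10
E2 = 26.5 GPa

26.5 GPa


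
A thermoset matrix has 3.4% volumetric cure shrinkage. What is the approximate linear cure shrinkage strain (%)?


Linear shrinkage ≈ vol_shrink/3 = 3.4/3 = 1.133%

1.133%


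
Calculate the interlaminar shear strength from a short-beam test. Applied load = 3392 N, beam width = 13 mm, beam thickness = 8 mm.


ILSS = 3F/(4bh) = 3*3392/(4*13*8) = 24.46 MPa

24.46 MPa


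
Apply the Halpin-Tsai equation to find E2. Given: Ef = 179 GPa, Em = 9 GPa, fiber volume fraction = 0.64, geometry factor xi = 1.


eta = (Ef/Em - 1)/(Ef/Em + xi) = (19.8889 - 1)/(19.8889 + 1) = 0.9043
E2 = Em*(1+xi*eta*Vf)/(1-eta*Vf) = 33.73 GPa

33.73 GPa


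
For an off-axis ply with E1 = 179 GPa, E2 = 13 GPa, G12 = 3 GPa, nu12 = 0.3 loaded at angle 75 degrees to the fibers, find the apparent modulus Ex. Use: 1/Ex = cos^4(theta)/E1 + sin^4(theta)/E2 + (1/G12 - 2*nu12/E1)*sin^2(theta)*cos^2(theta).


cos^4(75) = 0.004487, sin^4(75) = 0.870513, sin^2(75)*cos^2(75) = 0.0625
1/G12 - 2*nu12/E1 = 1/3 - 2*0.3/179 = 0.329981 GPa^-1
1/Ex = 0.004487/179 + 0.870513/13 + 0.329981*0.0625 = 0.0876114 GPa^-1
Ex = 11.41 GPa

11.41 GPa


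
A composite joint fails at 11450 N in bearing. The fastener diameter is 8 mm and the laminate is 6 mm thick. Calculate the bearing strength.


sigma_br = F/(d*h) = 11450/(8*6) = 238.5 MPa

238.5 MPa


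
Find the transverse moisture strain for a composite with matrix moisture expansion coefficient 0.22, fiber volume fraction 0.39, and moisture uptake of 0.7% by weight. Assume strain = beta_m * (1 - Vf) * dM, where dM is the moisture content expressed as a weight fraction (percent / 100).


dM = 0.7/100 = 0.007
strain = beta_m * (1-Vf) * dM = 0.22 * 0.61 * 0.007 = 0.0009394

0.0009394


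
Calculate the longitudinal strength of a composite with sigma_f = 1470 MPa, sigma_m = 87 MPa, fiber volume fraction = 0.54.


sigma_1 = sigma_f*Vf + sigma_m*(1-Vf) = 1470*0.54 + 87*0.46 = 833.8 MPa

833.8 MPa


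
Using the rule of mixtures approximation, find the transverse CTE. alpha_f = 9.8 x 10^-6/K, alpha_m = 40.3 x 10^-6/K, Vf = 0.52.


alpha_2 = alpha_f*Vf + alpha_m*(1-Vf) = 9.8*0.52 + 40.3*0.48 = 24.4 x 10^-6/K

24.4 x 10^-6/K


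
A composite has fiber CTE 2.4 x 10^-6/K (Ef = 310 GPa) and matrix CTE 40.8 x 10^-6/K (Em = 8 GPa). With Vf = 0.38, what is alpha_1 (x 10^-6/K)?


E1 = Ef*Vf + Em*(1-Vf) = 122.76
alpha_1 = (alpha_f*Ef*Vf + alpha_m*Em*(1-Vf))/E1 = 3.95 x 10^-6/K

3.95 x 10^-6/K


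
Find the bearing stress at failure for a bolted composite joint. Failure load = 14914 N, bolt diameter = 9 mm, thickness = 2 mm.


sigma_br = F/(d*h) = 14914/(9*2) = 828.6 MPa

828.6 MPa


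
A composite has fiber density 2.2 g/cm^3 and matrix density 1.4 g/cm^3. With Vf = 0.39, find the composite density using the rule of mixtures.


rho_c = rho_f*Vf + rho_m*(1-Vf) = 2.2*0.39 + 1.4*0.61 = 1.712 g/cm^3

1.712 g/cm^3


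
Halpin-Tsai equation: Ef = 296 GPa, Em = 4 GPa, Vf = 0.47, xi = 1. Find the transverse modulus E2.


eta = (Ef/Em - 1)/(Ef/Em + xi) = (74.0 - 1)/(74.0 + 1) = 0.9733
E2 = Em*(1+xi*eta*Vf)/(1-eta*Vf) = 10.75 GPa

10.75 GPa


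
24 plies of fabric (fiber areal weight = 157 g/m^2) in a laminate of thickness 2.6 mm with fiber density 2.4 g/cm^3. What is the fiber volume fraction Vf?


Vf = n * FAW / (rho_f * h * 1000) = 24 * 157 / (2.4 * 2.6 * 1000) = 0.6038

0.6038


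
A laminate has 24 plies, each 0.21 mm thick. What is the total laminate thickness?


h = n * t_ply = 24 * 0.21 = 5.04 mm

5.04 mm


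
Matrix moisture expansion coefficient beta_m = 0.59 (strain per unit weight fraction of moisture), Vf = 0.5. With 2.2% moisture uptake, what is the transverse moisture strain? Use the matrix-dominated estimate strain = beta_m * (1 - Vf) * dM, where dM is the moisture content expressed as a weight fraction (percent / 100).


dM = 2.2/100 = 0.022
strain = beta_m * (1-Vf) * dM = 0.59 * 0.5 * 0.022 = 0.00649

0.00649


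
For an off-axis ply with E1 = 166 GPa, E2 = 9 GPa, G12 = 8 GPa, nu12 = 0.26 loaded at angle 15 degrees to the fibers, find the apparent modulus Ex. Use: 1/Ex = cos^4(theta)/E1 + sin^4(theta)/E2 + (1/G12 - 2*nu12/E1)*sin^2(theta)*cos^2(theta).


cos^4(15) = 0.870513, sin^4(15) = 0.004487, sin^2(15)*cos^2(15) = 0.0625
1/G12 - 2*nu12/E1 = 1/8 - 2*0.26/166 = 0.121867 GPa^-1
1/Ex = 0.870513/166 + 0.004487/9 + 0.121867*0.0625 = 0.0133594 GPa^-1
Ex = 74.85 GPa

74.85 GPa


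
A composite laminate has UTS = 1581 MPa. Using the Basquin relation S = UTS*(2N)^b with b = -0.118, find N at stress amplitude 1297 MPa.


N = 0.5 * (S/UTS)^(1/b) = 0.5 * (1297/1581)^(1/-0.118) = 2.6774 cycles

2.6774 cycles


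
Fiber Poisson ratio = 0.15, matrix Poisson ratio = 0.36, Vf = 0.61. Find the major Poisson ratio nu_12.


nu_12 = nu_f*Vf + nu_m*(1-Vf) = 0.15*0.61 + 0.36*0.39 = 0.2319

0.2319


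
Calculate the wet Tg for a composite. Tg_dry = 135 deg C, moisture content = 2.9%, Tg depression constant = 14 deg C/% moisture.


Tg_wet = Tg_dry - k*moisture = 135 - 14*2.9 = 94.4 deg C

94.4 deg C


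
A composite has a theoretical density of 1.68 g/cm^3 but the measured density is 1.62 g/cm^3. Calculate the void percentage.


Void% = (rho_theo - rho_actual)/rho_theo * 100 = (1.68 - 1.62)/1.68 * 100 = 3.57%

3.57%


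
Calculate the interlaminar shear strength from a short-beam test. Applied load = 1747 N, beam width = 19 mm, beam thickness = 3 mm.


ILSS = 3F/(4bh) = 3*1747/(4*19*3) = 22.99 MPa

22.99 MPa


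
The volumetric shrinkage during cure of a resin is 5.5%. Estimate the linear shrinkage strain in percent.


Linear shrinkage ≈ vol_shrink/3 = 5.5/3 = 1.833%

1.833%


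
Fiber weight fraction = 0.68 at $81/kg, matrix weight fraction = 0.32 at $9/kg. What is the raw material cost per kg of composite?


Cost = cost_f*Wf + cost_m*Wm = 81*0.68 + 9*0.32 = $57.96/kg

$57.96/kg


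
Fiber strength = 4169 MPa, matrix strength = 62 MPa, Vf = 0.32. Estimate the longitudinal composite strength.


sigma_1 = sigma_f*Vf + sigma_m*(1-Vf) = 4169*0.32 + 62*0.68 = 1376.2 MPa

1376.2 MPa


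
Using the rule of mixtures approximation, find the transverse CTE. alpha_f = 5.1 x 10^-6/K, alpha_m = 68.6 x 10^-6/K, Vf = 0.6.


alpha_2 = alpha_f*Vf + alpha_m*(1-Vf) = 5.1*0.6 + 68.6*0.4 = 30.5 x 10^-6/K

30.5 x 10^-6/K


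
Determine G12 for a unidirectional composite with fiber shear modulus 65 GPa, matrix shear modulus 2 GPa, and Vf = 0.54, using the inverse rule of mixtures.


1/G12 = Vf/Gf + (1-Vf)/Gm = 0.54/65 + 0.46/2
G12 = 4.2 GPa

4.2 GPa


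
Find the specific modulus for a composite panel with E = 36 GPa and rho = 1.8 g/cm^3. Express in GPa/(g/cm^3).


Specific stiffness = E/rho = 36/1.8 = 20.0 GPa/(g/cm^3)

20.0 GPa/(g/cm^3)


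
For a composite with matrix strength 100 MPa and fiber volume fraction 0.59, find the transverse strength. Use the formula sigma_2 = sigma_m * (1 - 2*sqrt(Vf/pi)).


factor = 1 - 2*sqrt(0.59/pi) = 0.1333
sigma_2 = 100 * 0.1333 = 13.33 MPa

13.33 MPa


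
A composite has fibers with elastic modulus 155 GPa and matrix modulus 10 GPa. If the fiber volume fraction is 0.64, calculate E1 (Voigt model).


E1 = Ef*Vf + Em*(1-Vf) = 155*0.64 + 10*0.36 = 102.8 GPa

102.8 GPa


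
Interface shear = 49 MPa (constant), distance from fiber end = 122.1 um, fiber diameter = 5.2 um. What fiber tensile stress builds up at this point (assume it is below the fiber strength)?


Force balance: sigma_f * (pi*d^2/4) = tau * (pi*d) * x  ->  sigma_f = 4 * tau * x / d
sigma_f = 4 * 49 * 122.1 / 5.2 = 4602.2 MPa

4602.2 MPa


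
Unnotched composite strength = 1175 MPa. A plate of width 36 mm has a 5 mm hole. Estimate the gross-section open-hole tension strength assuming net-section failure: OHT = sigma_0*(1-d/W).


OHT = sigma_0*(1-d/W) = 1175*(1-5/36) = 1011.8 MPa

1011.8 MPa


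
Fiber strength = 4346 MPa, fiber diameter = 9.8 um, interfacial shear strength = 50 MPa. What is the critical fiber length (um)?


Lc = sigma_f * d / (2 * tau_i) = 4346 * 9.8 / (2 * 50) = 425.9 um

425.9 um


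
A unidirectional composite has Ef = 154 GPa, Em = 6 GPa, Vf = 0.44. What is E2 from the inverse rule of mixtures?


1/E2 = Vf/Ef + (1-Vf)/Em = 0.44/154 + 0.56/6
E2 = 10.4 GPa

10.4 GPa


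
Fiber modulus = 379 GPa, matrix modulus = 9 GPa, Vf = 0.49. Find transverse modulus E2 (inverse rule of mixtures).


1/E2 = Vf/Ef + (1-Vf)/Em = 0.49/379 + 0.51/9
E2 = 17.25 GPa

17.25 GPa


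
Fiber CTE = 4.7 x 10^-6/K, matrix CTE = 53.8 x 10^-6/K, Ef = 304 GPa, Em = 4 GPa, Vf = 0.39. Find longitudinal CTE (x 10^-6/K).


E1 = Ef*Vf + Em*(1-Vf) = 121.0
alpha_1 = (alpha_f*Ef*Vf + alpha_m*Em*(1-Vf))/E1 = 5.69 x 10^-6/K

5.69 x 10^-6/K


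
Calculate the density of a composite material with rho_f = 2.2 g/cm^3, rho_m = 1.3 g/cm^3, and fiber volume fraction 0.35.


rho_c = rho_f*Vf + rho_m*(1-Vf) = 2.2*0.35 + 1.3*0.65 = 1.615 g/cm^3

1.615 g/cm^3


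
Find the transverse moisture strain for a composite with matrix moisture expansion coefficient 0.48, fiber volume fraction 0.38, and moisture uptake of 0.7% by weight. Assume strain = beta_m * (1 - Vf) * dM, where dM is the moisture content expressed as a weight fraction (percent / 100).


dM = 0.7/100 = 0.007
strain = beta_m * (1-Vf) * dM = 0.48 * 0.62 * 0.007 = 0.0020832

0.0020832


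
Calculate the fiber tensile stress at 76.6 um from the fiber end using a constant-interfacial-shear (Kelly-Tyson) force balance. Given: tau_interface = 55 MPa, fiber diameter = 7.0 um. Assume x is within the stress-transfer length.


Force balance: sigma_f * (pi*d^2/4) = tau * (pi*d) * x  ->  sigma_f = 4 * tau * x / d
sigma_f = 4 * 55 * 76.6 / 7.0 = 2407.4 MPa

2407.4 MPa


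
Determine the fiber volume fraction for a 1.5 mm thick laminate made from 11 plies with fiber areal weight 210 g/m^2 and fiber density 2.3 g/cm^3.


Vf = n * FAW / (rho_f * h * 1000) = 11 * 210 / (2.3 * 1.5 * 1000) = 0.6696

0.6696


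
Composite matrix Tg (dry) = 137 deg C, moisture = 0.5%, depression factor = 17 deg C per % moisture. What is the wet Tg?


Tg_wet = Tg_dry - k*moisture = 137 - 17*0.5 = 128.5 deg C

128.5 deg C


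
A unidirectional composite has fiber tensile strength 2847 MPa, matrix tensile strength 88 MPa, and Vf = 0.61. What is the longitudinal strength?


sigma_1 = sigma_f*Vf + sigma_m*(1-Vf) = 2847*0.61 + 88*0.39 = 1771.0 MPa

1771.0 MPa


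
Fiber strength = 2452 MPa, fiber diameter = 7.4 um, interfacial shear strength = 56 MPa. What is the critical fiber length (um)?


Lc = sigma_f * d / (2 * tau_i) = 2452 * 7.4 / (2 * 56) = 162.0 um

162.0 um


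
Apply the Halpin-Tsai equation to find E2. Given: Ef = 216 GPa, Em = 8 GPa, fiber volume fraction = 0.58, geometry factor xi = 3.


eta = (Ef/Em - 1)/(Ef/Em + xi) = (27.0 - 1)/(27.0 + 3) = 0.8667
E2 = Em*(1+xi*eta*Vf)/(1-eta*Vf) = 40.34 GPa

40.34 GPa


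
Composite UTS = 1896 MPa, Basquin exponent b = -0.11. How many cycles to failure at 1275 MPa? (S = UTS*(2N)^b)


N = 0.5 * (S/UTS)^(1/b) = 0.5 * (1275/1896)^(1/-0.11) = 18.4327 cycles

18.4327 cycles


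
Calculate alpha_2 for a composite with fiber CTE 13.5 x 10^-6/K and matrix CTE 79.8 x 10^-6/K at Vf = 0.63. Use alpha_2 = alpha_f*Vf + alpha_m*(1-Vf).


alpha_2 = alpha_f*Vf + alpha_m*(1-Vf) = 13.5*0.63 + 79.8*0.37 = 38.0 x 10^-6/K

38.0 x 10^-6/K


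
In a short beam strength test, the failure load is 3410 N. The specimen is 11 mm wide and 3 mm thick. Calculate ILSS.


ILSS = 3F/(4bh) = 3*3410/(4*11*3) = 77.5 MPa

77.5 MPa


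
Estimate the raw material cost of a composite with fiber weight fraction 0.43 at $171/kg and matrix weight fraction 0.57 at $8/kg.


Cost = cost_f*Wf + cost_m*Wm = 171*0.43 + 8*0.57 = $78.09/kg

$78.09/kg


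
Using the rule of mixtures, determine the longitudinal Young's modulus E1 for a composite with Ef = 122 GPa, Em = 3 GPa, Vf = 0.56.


E1 = Ef*Vf + Em*(1-Vf) = 122*0.56 + 3*0.44 = 69.64 GPa

69.64 GPa


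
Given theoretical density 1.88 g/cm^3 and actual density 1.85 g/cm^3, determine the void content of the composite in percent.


Void% = (rho_theo - rho_actual)/rho_theo * 100 = (1.88 - 1.85)/1.88 * 100 = 1.6%

1.6%


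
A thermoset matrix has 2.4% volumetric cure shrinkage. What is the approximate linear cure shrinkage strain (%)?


Linear shrinkage ≈ vol_shrink/3 = 2.4/3 = 0.8%

0.8%


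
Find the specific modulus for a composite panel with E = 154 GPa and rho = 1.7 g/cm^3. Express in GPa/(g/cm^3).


Specific stiffness = E/rho = 154/1.7 = 90.6 GPa/(g/cm^3)

90.6 GPa/(g/cm^3)


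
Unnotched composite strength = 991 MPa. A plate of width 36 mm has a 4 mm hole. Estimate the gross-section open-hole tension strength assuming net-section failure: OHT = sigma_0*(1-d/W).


OHT = sigma_0*(1-d/W) = 991*(1-4/36) = 880.9 MPa

880.9 MPa


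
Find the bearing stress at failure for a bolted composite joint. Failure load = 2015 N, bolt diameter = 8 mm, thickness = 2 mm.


sigma_br = F/(d*h) = 2015/(8*2) = 125.9 MPa

125.9 MPa


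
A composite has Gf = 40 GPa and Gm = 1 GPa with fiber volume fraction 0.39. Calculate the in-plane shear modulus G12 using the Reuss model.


1/G12 = Vf/Gf + (1-Vf)/Gm = 0.39/40 + 0.61/1
G12 = 1.61 GPa

1.61 GPa


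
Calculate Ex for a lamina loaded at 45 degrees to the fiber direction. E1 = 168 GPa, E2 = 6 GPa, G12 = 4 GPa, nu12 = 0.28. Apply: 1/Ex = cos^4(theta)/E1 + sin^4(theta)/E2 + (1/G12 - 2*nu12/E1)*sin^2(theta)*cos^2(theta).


cos^4(45) = 0.25, sin^4(45) = 0.25, sin^2(45)*cos^2(45) = 0.25
1/G12 - 2*nu12/E1 = 1/4 - 2*0.28/168 = 0.246667 GPa^-1
1/Ex = 0.25/168 + 0.25/6 + 0.246667*0.25 = 0.1048214 GPa^-1
Ex = 9.54 GPa

9.54 GPa


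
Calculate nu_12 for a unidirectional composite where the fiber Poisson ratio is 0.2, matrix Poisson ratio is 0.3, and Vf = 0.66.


nu_12 = nu_f*Vf + nu_m*(1-Vf) = 0.2*0.66 + 0.3*0.34 = 0.234

0.234


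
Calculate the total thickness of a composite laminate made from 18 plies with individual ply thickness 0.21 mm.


h = n * t_ply = 18 * 0.21 = 3.78 mm

3.78 mm


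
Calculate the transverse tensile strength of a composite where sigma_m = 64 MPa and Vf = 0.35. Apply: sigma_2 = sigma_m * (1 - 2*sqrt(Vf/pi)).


factor = 1 - 2*sqrt(0.35/pi) = 0.3324
sigma_2 = 64 * 0.3324 = 21.28 MPa

21.28 MPa


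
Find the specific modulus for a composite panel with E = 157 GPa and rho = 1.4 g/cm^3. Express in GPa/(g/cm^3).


Specific stiffness = E/rho = 157/1.4 = 112.1 GPa/(g/cm^3)

112.1 GPa/(g/cm^3)


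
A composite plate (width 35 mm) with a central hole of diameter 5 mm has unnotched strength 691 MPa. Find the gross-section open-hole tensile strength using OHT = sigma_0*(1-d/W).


OHT = sigma_0*(1-d/W) = 691*(1-5/35) = 592.3 MPa

592.3 MPa


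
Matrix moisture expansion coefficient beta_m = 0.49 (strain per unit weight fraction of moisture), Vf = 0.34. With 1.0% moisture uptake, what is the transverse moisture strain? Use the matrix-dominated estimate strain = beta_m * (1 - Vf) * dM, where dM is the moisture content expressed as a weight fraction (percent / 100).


dM = 1.0/100 = 0.01
strain = beta_m * (1-Vf) * dM = 0.49 * 0.66 * 0.01 = 0.003234

0.003234


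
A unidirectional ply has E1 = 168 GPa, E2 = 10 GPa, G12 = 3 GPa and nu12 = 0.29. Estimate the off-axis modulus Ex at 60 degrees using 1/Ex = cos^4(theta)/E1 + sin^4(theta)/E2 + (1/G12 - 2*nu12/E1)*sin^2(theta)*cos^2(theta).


cos^4(60) = 0.0625, sin^4(60) = 0.5625, sin^2(60)*cos^2(60) = 0.1875
1/G12 - 2*nu12/E1 = 1/3 - 2*0.29/168 = 0.329881 GPa^-1
1/Ex = 0.0625/168 + 0.5625/10 + 0.329881*0.1875 = 0.1184747 GPa^-1
Ex = 8.44 GPa

8.44 GPa
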